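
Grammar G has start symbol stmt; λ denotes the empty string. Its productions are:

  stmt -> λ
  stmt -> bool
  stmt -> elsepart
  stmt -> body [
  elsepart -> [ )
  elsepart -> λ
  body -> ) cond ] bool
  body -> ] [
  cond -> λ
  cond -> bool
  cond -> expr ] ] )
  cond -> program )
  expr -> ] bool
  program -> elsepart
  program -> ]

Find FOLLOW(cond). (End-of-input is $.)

{ ] }

In body -> ) cond ] bool: add FIRST(] bool) = { ] }.
Union: FOLLOW(cond) = { ] }.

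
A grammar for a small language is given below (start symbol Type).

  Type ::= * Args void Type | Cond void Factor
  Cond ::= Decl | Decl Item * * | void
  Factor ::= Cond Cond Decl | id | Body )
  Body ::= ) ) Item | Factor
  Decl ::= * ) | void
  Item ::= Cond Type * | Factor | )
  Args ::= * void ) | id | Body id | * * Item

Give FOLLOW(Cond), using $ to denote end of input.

{ *, void }

In Type ::= Cond void Factor: add FIRST(void Factor) = { void }.
In Factor ::= Cond Cond Decl: add FIRST(Cond Decl) = { *, void }.
In Factor ::= Cond Cond Decl: add FIRST(Decl) = { *, void }.
In Item ::= Cond Type *: add FIRST(Type *) = { *, void }.
Union: FOLLOW(Cond) = { *, void }.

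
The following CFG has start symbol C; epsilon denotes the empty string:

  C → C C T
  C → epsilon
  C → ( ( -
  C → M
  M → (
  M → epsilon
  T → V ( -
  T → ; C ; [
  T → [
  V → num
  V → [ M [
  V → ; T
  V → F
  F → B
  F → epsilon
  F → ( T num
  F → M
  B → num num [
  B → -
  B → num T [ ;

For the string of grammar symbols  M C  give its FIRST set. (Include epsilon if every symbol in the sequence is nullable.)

Add FIRST(M)\{epsilon} = { ( }; M is nullable, continue.
Add FIRST(C)\{epsilon} = { (, -, ;, [, num }; C is nullable, continue.
Every symbol is nullable, so include epsilon.

{ (, -, ;, [, num, epsilon }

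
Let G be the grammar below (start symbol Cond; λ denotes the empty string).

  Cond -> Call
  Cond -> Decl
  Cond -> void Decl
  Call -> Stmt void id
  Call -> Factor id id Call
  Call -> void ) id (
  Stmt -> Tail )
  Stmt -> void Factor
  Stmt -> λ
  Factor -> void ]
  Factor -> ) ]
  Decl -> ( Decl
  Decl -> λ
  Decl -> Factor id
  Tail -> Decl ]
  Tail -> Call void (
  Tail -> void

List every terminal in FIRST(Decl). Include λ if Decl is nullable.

{ (, ), void, λ }

Decl -> ( Decl contributes {(}.
Decl -> λ contributes λ.
From Decl -> Factor id: add FIRST(Factor) = { ), void }.
Union: FIRST(Decl) = { (, ), void, λ }.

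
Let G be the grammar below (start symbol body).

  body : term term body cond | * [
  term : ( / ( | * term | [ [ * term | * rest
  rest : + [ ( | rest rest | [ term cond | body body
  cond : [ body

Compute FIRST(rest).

{ (, *, +, [ }

rest : + [ ( contributes {+}.
From rest : rest rest: add FIRST(rest) = { (, *, +, [ }.
rest : [ term cond contributes {[}.
From rest : body body: add FIRST(body) = { (, *, [ }.
Union: FIRST(rest) = { (, *, +, [ }.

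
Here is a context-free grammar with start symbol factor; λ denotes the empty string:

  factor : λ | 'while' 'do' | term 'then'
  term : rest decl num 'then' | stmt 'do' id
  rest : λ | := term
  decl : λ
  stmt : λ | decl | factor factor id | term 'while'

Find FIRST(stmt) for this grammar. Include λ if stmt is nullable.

stmt : λ contributes λ.
From stmt : decl: add FIRST(decl) = { λ } (including λ since decl is nullable).
From stmt : factor factor id: factor, factor nullable, take FIRST(factor) ∪ FIRST(factor) ∪ {id} = { 'do', 'while', :=, id, num }.
From stmt : term 'while': add FIRST(term) = { 'do', 'while', :=, id, num }.
Union: FIRST(stmt) = { 'do', 'while', :=, id, num, λ }.

{ 'do', 'while', :=, id, num, λ }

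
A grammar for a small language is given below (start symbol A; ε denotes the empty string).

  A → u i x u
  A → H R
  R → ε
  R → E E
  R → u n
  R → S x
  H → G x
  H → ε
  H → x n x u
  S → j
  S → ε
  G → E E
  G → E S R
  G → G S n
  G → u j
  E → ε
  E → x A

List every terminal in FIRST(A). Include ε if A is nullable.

{ j, n, u, x, ε }

A → u i x u contributes {u}.
From A → H R: H, R nullable, take FIRST(H) ∪ FIRST(R) = { j, n, u, x }; also ε since the whole RHS is nullable.
Union: FIRST(A) = { j, n, u, x, ε }.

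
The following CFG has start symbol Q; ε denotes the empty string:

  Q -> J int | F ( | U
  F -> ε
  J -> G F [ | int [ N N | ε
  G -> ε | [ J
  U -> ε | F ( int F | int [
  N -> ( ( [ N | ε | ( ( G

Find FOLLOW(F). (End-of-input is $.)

In Q -> F (: add FIRST(() = { ( }.
In J -> G F [: add FIRST([) = { [ }.
In U -> F ( int F: add FIRST(( int F) = { ( }.
In U -> F ( int F: F is at the end, add FOLLOW(U) = { $ }.
Union: FOLLOW(F) = { $, (, [ }.

{ $, (, [ }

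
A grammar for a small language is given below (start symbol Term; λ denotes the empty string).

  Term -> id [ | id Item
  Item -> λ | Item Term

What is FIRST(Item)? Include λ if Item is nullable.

Item -> λ contributes λ.
From Item -> Item Term: Item nullable, take FIRST(Item) ∪ FIRST(Term) = { id }.
Union: FIRST(Item) = { id, λ }.

{ id, λ }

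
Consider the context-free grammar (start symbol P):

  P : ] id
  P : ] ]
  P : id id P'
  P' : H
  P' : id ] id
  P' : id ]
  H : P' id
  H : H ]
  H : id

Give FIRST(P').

{ id }

From P' : H: add FIRST(H) = { id }.
P' : id ] id contributes {id}.
P' : id ] contributes {id}.
Union: FIRST(P') = { id }.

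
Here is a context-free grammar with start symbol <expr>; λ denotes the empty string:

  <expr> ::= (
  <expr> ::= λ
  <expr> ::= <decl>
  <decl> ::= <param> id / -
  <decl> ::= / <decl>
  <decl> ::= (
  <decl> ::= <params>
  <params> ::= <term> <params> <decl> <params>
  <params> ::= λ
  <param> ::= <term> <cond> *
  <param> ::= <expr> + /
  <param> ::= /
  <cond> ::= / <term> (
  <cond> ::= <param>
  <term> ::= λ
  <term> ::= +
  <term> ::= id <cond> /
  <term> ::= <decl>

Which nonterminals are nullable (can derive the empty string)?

Directly nullable (have an λ-production): <expr>, <params>, <term>.
<decl> ::= <params> with every symbol nullable, so <decl> is nullable.
No other nonterminal has a production whose RHS symbols are all nullable.

{ <decl>, <expr>, <params>, <term> }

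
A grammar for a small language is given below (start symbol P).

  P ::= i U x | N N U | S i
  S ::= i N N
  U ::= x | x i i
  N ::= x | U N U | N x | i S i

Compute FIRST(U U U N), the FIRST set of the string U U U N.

{ x }

Add FIRST(U) = { x }; U is not nullable, stop.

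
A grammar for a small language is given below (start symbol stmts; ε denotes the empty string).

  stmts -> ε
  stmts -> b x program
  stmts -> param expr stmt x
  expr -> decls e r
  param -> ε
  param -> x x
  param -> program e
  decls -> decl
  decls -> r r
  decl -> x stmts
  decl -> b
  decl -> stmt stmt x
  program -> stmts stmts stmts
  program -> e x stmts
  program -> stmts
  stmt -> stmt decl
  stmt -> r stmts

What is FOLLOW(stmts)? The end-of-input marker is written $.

stmts is the start symbol, so $ ∈ FOLLOW(stmts).
In decl -> x stmts: stmts is at the end, add FOLLOW(decl) = { b, e, r, x }.
In program -> stmts stmts stmts: add FIRST(stmts stmts)\{ε} = { b, e, r, x }.
  Since stmts stmts is nullable, also add FOLLOW(program) = { $, b, e, r, x }.
In program -> stmts stmts stmts: add FIRST(stmts)\{ε} = { b, e, r, x }.
  Since stmts is nullable, also add FOLLOW(program) = { $, b, e, r, x }.
In program -> stmts stmts stmts: stmts is at the end, add FOLLOW(program) = { $, b, e, r, x }.
In program -> e x stmts: stmts is at the end, add FOLLOW(program) = { $, b, e, r, x }.
In program -> stmts: stmts is at the end, add FOLLOW(program) = { $, b, e, r, x }.
In stmt -> r stmts: stmts is at the end, add FOLLOW(stmt) = { b, r, x }.
Union: FOLLOW(stmts) = { $, b, e, r, x }.

{ $, b, e, r, x }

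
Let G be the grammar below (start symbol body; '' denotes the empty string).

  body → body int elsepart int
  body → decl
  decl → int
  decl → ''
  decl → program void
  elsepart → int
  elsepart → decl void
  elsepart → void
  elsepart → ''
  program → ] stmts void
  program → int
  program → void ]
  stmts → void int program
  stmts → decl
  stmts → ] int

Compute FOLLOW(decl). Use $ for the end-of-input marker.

{ $, int, void }

In body → decl: decl is at the end, add FOLLOW(body) = { $, int }.
In elsepart → decl void: add FIRST(void) = { void }.
In stmts → decl: decl is at the end, add FOLLOW(stmts) = { void }.
Union: FOLLOW(decl) = { $, int, void }.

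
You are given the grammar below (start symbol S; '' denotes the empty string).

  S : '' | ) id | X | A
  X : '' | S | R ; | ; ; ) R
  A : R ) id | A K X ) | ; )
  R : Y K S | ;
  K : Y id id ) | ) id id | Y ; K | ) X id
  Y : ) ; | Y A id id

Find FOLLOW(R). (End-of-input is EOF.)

In X : R ;: add FIRST(;) = { ; }.
In X : ; ; ) R: R is at the end, add FOLLOW(X) = { EOF, ), ;, id }.
In A : R ) id: add FIRST() id) = { ) }.
Union: FOLLOW(R) = { EOF, ), ;, id }.

{ EOF, ), ;, id }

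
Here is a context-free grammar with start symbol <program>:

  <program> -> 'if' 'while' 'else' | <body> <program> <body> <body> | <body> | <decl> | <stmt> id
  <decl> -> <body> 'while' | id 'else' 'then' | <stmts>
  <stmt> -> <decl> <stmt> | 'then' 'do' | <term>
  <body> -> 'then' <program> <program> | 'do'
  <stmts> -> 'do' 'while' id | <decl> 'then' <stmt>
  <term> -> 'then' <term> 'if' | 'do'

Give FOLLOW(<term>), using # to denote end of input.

{ #, 'do', 'if', 'then', 'while', id }

In <stmt> -> <term>: <term> is at the end, add FOLLOW(<stmt>) = { #, 'do', 'if', 'then', 'while', id }.
In <term> -> 'then' <term> 'if': add FIRST('if') = { 'if' }.
Union: FOLLOW(<term>) = { #, 'do', 'if', 'then', 'while', id }.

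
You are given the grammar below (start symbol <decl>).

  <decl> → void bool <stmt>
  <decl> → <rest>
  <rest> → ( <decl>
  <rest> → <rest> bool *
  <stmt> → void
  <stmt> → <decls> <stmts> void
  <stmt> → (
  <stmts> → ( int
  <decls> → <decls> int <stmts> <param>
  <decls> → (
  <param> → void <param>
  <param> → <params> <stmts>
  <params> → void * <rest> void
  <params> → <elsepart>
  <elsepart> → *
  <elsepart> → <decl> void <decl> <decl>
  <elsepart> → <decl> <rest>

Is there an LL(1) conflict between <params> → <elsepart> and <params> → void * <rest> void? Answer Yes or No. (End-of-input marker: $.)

FIRST(<elsepart>) = { (, *, void } and FIRST(void * <rest> void) = { void }.
Both contain void, so the two alternatives are not disjoint — LL(1) conflict.

Yes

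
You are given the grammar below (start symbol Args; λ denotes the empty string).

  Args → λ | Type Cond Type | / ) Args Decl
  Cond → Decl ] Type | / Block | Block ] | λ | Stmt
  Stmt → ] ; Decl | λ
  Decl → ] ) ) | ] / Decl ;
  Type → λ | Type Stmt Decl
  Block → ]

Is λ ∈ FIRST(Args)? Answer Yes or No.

Args has an λ-production, so Args ⇒ λ.

Yes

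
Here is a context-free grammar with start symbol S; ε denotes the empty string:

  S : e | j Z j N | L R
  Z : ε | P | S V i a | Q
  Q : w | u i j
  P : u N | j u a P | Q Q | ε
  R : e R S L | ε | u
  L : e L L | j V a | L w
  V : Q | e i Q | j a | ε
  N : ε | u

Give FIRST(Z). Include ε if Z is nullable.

{ e, j, u, w, ε }

Z : ε contributes ε.
From Z : P: add FIRST(P) = { j, u, w, ε } (including ε since P is nullable).
From Z : S V i a: add FIRST(S) = { e, j }.
From Z : Q: add FIRST(Q) = { u, w }.
Union: FIRST(Z) = { e, j, u, w, ε }.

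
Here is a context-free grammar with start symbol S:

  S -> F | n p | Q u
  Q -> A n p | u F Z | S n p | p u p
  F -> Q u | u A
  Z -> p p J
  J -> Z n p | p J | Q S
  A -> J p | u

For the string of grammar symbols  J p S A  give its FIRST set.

Add FIRST(J) = { n, p, u }; J is not nullable, stop.

{ n, p, u }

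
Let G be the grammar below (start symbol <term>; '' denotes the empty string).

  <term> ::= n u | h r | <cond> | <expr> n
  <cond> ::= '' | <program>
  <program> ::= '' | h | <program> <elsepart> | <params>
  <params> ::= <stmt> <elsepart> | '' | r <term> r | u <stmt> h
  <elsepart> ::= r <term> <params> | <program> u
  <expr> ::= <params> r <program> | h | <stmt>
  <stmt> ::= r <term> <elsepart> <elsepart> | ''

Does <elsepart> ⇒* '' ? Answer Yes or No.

No

Nullable nonterminals: <cond>, <expr>, <params>, <program>, <stmt>, <term>.
No production of <elsepart> has an RHS whose symbols are all nullable, so <elsepart> is not nullable.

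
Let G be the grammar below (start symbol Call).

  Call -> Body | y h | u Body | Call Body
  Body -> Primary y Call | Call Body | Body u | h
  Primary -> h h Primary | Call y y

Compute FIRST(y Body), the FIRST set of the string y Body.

{ y }

y is a terminal; add {y} and stop.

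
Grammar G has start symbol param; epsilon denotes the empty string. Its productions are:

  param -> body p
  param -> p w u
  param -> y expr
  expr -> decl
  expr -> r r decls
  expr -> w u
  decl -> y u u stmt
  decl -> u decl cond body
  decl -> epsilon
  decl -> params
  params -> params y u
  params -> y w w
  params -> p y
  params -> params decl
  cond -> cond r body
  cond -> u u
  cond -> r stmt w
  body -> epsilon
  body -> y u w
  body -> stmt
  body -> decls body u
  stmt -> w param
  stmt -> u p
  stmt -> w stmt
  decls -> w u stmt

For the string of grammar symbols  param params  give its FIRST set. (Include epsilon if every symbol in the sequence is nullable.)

{ p, u, w, y }

Add FIRST(param) = { p, u, w, y }; param is not nullable, stop.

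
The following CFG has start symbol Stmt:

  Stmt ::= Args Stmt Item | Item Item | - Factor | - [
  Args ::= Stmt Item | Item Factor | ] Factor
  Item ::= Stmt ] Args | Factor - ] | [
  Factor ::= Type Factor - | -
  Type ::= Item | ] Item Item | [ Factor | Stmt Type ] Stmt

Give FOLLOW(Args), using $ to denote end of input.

{ $, -, [, ] }

In Stmt ::= Args Stmt Item: add FIRST(Stmt Item) = { -, [, ] }.
In Item ::= Stmt ] Args: Args is at the end, add FOLLOW(Item) = { $, -, [, ] }.
Union: FOLLOW(Args) = { $, -, [, ] }.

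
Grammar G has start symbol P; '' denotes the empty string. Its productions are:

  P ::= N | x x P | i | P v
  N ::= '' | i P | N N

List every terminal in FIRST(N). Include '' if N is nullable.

N ::= '' contributes ''.
N ::= i P contributes {i}.
From N ::= N N: N, N nullable, take FIRST(N) ∪ FIRST(N) = { i }; also '' since the whole RHS is nullable.
Union: FIRST(N) = { i, '' }.

{ i, '' }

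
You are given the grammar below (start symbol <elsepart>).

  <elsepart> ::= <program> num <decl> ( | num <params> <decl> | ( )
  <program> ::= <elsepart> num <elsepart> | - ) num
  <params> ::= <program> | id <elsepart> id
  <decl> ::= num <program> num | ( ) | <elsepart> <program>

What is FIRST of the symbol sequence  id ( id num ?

{ id }

id is a terminal; add {id} and stop.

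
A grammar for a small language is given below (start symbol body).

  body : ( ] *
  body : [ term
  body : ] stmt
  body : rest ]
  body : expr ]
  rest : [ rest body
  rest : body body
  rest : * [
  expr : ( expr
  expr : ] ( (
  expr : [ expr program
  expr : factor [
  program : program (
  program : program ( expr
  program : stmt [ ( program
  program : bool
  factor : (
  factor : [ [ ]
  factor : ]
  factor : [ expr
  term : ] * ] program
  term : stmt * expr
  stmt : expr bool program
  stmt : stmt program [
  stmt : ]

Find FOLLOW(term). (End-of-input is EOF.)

{ EOF, (, *, [, ] }

In body : [ term: term is at the end, add FOLLOW(body) = { EOF, (, *, [, ] }.
Union: FOLLOW(term) = { EOF, (, *, [, ] }.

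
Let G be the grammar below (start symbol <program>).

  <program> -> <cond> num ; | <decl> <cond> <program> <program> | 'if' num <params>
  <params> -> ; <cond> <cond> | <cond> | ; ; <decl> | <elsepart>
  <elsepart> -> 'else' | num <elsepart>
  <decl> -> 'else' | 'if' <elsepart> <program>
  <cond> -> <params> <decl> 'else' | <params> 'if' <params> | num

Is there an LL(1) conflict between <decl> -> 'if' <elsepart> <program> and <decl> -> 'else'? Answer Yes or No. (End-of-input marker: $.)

No

FIRST('if' <elsepart> <program>) = { 'if' } and FIRST('else') = { 'else' }.
The FIRST sets are disjoint and neither alternative is nullable — no conflict.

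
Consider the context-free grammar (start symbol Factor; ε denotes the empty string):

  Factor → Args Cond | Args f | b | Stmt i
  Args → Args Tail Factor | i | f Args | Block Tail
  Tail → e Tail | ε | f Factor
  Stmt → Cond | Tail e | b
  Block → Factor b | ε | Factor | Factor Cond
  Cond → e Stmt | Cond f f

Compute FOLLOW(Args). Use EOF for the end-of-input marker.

{ b, e, f, i }

In Factor → Args Cond: add FIRST(Cond) = { e }.
In Factor → Args f: add FIRST(f) = { f }.
In Args → Args Tail Factor: add FIRST(Tail Factor) = { b, e, f, i }.
In Args → f Args: Args is at the end, add FOLLOW(Args) = { b, e, f, i }.
Union: FOLLOW(Args) = { b, e, f, i }.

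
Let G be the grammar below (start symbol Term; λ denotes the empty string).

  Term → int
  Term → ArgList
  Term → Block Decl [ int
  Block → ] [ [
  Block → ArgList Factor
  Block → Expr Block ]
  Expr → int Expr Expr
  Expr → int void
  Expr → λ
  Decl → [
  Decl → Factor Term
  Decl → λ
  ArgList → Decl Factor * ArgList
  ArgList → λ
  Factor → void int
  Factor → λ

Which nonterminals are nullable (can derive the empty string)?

Directly nullable (have an λ-production): Expr, Decl, ArgList, Factor.
Block → ArgList Factor with every symbol nullable, so Block is nullable.
Term → ArgList with every symbol nullable, so Term is nullable.

{ ArgList, Block, Decl, Expr, Factor, Term }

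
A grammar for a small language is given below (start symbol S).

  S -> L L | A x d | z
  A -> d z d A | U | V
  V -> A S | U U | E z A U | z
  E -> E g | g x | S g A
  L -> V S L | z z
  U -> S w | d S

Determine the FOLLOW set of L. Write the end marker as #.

In S -> L L: add FIRST(L) = { d, g, z }.
In S -> L L: L is at the end, add FOLLOW(S) = { #, d, g, w, x, z }.
In L -> V S L: L is at the end, add FOLLOW(L) = { #, d, g, w, x, z }.
Union: FOLLOW(L) = { #, d, g, w, x, z }.

{ #, d, g, w, x, z }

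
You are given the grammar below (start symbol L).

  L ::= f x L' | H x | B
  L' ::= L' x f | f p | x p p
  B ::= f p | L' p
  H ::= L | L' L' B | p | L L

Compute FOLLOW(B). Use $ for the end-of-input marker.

{ $, f, p, x }

In L ::= B: B is at the end, add FOLLOW(L) = { $, f, p, x }.
In H ::= L' L' B: B is at the end, add FOLLOW(H) = { x }.
Union: FOLLOW(B) = { $, f, p, x }.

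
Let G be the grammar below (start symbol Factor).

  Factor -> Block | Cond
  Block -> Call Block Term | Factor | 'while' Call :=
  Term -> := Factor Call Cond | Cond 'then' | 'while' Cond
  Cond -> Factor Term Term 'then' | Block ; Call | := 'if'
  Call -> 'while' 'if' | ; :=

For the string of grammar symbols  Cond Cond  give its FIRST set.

{ 'while', :=, ; }

Add FIRST(Cond) = { 'while', :=, ; }; Cond is not nullable, stop.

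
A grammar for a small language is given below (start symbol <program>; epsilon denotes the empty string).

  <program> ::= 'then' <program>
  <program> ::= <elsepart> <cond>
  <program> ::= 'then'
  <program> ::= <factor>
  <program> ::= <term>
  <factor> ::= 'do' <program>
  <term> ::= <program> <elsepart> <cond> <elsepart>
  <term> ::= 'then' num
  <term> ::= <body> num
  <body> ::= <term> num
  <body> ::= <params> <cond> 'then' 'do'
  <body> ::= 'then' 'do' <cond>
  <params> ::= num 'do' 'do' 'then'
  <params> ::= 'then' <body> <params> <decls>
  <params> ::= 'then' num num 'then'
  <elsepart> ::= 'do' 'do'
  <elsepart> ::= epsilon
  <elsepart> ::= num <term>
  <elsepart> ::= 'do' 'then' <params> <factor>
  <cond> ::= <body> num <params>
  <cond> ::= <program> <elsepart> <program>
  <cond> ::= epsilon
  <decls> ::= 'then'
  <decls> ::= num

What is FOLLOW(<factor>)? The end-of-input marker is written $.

{ $, 'do', 'then', num }

In <program> ::= <factor>: <factor> is at the end, add FOLLOW(<program>) = { $, 'do', 'then', num }.
In <elsepart> ::= 'do' 'then' <params> <factor>: <factor> is at the end, add FOLLOW(<elsepart>) = { $, 'do', 'then', num }.
Union: FOLLOW(<factor>) = { $, 'do', 'then', num }.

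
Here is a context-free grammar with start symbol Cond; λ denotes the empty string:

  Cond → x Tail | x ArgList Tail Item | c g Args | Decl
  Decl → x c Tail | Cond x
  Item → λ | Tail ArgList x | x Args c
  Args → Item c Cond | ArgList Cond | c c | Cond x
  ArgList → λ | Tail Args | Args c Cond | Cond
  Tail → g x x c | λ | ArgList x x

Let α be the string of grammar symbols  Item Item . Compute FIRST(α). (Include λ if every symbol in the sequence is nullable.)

{ c, g, x, λ }

Add FIRST(Item)\{λ} = { c, g, x }; Item is nullable, continue.
Add FIRST(Item)\{λ} = { c, g, x }; Item is nullable, continue.
Every symbol is nullable, so include λ.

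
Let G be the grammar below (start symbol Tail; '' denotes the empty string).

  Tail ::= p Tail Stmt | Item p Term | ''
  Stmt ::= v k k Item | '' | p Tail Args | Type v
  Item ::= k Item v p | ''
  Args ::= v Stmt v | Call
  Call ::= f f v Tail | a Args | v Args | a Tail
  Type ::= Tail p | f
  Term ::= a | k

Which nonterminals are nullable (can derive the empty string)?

Directly nullable (have an ''-production): Tail, Stmt, Item.
No other nonterminal has a production whose RHS symbols are all nullable.

{ Item, Stmt, Tail }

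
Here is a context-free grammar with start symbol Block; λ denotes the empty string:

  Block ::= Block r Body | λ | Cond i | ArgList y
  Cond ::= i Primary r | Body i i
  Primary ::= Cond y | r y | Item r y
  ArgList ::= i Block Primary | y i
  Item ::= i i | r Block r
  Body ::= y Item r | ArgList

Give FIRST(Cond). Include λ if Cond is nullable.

Cond ::= i Primary r contributes {i}.
From Cond ::= Body i i: add FIRST(Body) = { i, y }.
Union: FIRST(Cond) = { i, y }.

{ i, y }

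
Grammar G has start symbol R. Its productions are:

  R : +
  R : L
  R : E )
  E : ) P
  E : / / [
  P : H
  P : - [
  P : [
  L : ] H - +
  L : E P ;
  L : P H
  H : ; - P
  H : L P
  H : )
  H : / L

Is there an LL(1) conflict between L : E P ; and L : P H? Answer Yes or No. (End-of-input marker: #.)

FIRST(E P ;) = { ), / } and FIRST(P H) = { ), -, /, ;, [, ] }.
Both contain ), so the two alternatives are not disjoint — LL(1) conflict.

Yes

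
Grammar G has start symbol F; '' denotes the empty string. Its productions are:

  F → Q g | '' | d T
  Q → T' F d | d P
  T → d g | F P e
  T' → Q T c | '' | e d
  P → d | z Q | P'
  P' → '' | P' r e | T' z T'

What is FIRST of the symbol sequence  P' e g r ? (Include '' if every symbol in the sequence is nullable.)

Add FIRST(P')\{''} = { d, e, r, z }; P' is nullable, continue.
e is a terminal; add {e} and stop.

{ d, e, r, z }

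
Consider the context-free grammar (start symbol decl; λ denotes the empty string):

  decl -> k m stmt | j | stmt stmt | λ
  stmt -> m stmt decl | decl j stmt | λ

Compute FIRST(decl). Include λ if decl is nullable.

decl -> k m stmt contributes {k}.
decl -> j contributes {j}.
From decl -> stmt stmt: stmt, stmt nullable, take FIRST(stmt) ∪ FIRST(stmt) = { j, k, m }; also λ since the whole RHS is nullable.
decl -> λ contributes λ.
Union: FIRST(decl) = { j, k, m, λ }.

{ j, k, m, λ }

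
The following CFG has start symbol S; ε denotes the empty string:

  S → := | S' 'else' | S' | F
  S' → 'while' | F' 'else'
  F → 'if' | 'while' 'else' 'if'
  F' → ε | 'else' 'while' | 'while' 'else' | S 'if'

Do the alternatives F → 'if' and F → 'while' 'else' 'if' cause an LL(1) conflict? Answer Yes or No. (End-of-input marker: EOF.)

No

FIRST('if') = { 'if' } and FIRST('while' 'else' 'if') = { 'while' }.
The FIRST sets are disjoint and neither alternative is nullable — no conflict.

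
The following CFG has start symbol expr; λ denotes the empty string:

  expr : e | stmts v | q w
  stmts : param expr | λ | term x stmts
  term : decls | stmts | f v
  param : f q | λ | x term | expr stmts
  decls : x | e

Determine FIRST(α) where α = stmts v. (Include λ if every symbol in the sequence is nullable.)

Add FIRST(stmts)\{λ} = { e, f, q, v, x }; stmts is nullable, continue.
v is a terminal; add {v} and stop.

{ e, f, q, v, x }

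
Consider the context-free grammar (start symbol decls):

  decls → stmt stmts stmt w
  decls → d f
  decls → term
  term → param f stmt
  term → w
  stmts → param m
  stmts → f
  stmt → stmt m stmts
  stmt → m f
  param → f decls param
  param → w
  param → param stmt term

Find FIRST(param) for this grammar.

{ f, w }

param → f decls param contributes {f}.
param → w contributes {w}.
From param → param stmt term: add FIRST(param) = { f, w }.
Union: FIRST(param) = { f, w }.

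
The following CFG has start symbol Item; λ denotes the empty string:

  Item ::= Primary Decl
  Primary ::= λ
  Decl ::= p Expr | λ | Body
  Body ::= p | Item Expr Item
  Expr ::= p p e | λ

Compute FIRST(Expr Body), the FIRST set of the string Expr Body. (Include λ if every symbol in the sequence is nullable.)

Add FIRST(Expr)\{λ} = { p }; Expr is nullable, continue.
Add FIRST(Body)\{λ} = { p }; Body is nullable, continue.
Every symbol is nullable, so include λ.

{ p, λ }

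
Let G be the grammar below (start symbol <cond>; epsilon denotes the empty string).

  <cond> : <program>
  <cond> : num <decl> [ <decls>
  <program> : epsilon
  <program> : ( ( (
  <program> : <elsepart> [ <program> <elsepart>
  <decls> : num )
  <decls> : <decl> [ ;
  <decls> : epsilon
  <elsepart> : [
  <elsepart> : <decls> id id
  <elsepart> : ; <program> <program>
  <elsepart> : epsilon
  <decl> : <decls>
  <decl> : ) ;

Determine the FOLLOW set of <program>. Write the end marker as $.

{ $, (, ), ;, [, id, num }

In <cond> : <program>: <program> is at the end, add FOLLOW(<cond>) = { $ }.
In <program> : <elsepart> [ <program> <elsepart>: add FIRST(<elsepart>)\{epsilon} = { ), ;, [, id, num }.
  Since <elsepart> is nullable, also add FOLLOW(<program>) = { $, (, ), ;, [, id, num }.
In <elsepart> : ; <program> <program>: add FIRST(<program>)\{epsilon} = { (, ), ;, [, id, num }.
  Since <program> is nullable, also add FOLLOW(<elsepart>) = { $, (, ), ;, [, id, num }.
In <elsepart> : ; <program> <program>: <program> is at the end, add FOLLOW(<elsepart>) = { $, (, ), ;, [, id, num }.
Union: FOLLOW(<program>) = { $, (, ), ;, [, id, num }.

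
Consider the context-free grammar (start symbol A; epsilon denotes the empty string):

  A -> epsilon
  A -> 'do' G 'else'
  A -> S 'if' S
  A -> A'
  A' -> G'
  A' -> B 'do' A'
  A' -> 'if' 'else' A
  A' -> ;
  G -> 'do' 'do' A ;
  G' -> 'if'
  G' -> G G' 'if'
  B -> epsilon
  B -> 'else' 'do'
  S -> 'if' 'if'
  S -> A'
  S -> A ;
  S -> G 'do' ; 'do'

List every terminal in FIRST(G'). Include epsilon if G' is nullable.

G' -> 'if' contributes {'if'}.
From G' -> G G' 'if': add FIRST(G) = { 'do' }.
Union: FIRST(G') = { 'do', 'if' }.

{ 'do', 'if' }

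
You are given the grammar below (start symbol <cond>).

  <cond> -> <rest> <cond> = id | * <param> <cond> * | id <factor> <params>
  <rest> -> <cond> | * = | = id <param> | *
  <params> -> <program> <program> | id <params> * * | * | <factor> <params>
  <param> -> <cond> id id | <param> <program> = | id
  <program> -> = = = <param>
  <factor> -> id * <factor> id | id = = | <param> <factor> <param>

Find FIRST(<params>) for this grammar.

{ *, =, id }

From <params> -> <program> <program>: add FIRST(<program>) = { = }.
<params> -> id <params> * * contributes {id}.
<params> -> * contributes {*}.
From <params> -> <factor> <params>: add FIRST(<factor>) = { *, =, id }.
Union: FIRST(<params>) = { *, =, id }.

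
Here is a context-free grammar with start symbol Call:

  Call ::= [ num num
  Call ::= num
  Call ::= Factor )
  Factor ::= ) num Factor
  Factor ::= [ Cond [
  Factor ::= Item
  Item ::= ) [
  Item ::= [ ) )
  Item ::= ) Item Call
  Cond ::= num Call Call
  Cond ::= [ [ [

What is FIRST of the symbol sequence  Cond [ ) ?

{ [, num }

Add FIRST(Cond) = { [, num }; Cond is not nullable, stop.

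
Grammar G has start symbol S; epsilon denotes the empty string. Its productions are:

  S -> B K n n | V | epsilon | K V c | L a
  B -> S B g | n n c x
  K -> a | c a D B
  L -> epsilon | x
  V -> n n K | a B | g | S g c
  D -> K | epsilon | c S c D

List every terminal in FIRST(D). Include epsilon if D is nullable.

{ a, c, epsilon }

From D -> K: add FIRST(K) = { a, c }.
D -> epsilon contributes epsilon.
D -> c S c D contributes {c}.
Union: FIRST(D) = { a, c, epsilon }.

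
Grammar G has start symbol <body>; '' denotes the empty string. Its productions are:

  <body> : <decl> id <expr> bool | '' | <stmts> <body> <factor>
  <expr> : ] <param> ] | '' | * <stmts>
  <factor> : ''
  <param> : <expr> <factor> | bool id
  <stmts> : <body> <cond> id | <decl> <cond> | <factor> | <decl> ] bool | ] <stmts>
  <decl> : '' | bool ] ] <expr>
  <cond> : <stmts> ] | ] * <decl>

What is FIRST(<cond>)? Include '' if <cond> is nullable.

{ ], bool, id }

From <cond> : <stmts> ]: <stmts> nullable, take FIRST(<stmts>) ∪ {]} = { ], bool, id }.
<cond> : ] * <decl> contributes {]}.
Union: FIRST(<cond>) = { ], bool, id }.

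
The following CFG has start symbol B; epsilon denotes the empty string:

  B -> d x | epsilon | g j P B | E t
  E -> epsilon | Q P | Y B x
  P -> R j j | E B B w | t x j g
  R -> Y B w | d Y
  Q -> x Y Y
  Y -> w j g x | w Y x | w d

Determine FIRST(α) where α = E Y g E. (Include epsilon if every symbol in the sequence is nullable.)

{ w, x }

Add FIRST(E)\{epsilon} = { w, x }; E is nullable, continue.
Add FIRST(Y) = { w }; Y is not nullable, stop.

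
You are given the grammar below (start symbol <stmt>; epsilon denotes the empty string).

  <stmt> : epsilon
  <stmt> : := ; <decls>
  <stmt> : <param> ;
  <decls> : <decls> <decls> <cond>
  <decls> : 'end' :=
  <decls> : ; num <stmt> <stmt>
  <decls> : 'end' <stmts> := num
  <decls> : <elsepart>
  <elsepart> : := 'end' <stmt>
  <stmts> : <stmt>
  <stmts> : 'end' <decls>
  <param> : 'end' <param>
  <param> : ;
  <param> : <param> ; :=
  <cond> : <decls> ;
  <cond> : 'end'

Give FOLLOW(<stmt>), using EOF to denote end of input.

<stmt> is the start symbol, so EOF ∈ FOLLOW(<stmt>).
In <decls> : ; num <stmt> <stmt>: add FIRST(<stmt>)\{epsilon} = { 'end', :=, ; }.
  Since <stmt> is nullable, also add FOLLOW(<decls>) = { EOF, 'end', :=, ; }.
In <decls> : ; num <stmt> <stmt>: <stmt> is at the end, add FOLLOW(<decls>) = { EOF, 'end', :=, ; }.
In <elsepart> : := 'end' <stmt>: <stmt> is at the end, add FOLLOW(<elsepart>) = { EOF, 'end', :=, ; }.
In <stmts> : <stmt>: <stmt> is at the end, add FOLLOW(<stmts>) = { := }.
Union: FOLLOW(<stmt>) = { EOF, 'end', :=, ; }.

{ EOF, 'end', :=, ; }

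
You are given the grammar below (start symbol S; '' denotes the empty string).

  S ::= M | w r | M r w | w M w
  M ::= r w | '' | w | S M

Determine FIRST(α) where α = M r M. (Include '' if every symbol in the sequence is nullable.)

Add FIRST(M)\{''} = { r, w }; M is nullable, continue.
r is a terminal; add {r} and stop.

{ r, w }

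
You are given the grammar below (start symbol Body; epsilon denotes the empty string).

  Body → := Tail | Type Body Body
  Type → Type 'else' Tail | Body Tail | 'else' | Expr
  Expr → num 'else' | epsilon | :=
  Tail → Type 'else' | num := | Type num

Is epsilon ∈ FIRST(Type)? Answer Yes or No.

Yes

Type → Expr and each of Expr is nullable, so Type ⇒* epsilon.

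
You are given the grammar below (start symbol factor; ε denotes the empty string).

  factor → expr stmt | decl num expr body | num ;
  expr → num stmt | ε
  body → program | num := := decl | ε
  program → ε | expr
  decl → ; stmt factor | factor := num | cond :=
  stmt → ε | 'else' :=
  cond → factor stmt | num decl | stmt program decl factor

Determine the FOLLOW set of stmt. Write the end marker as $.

In factor → expr stmt: stmt is at the end, add FOLLOW(factor) = { $, 'else', :=, ;, num }.
In expr → num stmt: stmt is at the end, add FOLLOW(expr) = { $, 'else', :=, ;, num }.
In decl → ; stmt factor: add FIRST(factor)\{ε} = { 'else', :=, ;, num }.
  Since factor is nullable, also add FOLLOW(decl) = { $, 'else', :=, ;, num }.
In cond → factor stmt: stmt is at the end, add FOLLOW(cond) = { := }.
In cond → stmt program decl factor: add FIRST(program decl factor) = { 'else', :=, ;, num }.
Union: FOLLOW(stmt) = { $, 'else', :=, ;, num }.

{ $, 'else', :=, ;, num }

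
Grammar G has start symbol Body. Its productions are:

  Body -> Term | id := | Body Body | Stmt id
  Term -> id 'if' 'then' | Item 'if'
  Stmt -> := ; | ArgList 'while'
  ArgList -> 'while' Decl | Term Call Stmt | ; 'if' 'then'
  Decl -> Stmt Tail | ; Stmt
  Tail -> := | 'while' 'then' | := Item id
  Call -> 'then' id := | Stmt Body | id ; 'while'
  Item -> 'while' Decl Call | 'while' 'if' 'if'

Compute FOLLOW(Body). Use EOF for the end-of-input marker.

{ EOF, 'if', 'while', :=, ;, id }

Body is the start symbol, so EOF ∈ FOLLOW(Body).
In Body -> Body Body: add FIRST(Body) = { 'while', :=, ;, id }.
In Body -> Body Body: Body is at the end, add FOLLOW(Body) = { EOF, 'if', 'while', :=, ;, id }.
In Call -> Stmt Body: Body is at the end, add FOLLOW(Call) = { 'if', 'while', :=, ;, id }.
Union: FOLLOW(Body) = { EOF, 'if', 'while', :=, ;, id }.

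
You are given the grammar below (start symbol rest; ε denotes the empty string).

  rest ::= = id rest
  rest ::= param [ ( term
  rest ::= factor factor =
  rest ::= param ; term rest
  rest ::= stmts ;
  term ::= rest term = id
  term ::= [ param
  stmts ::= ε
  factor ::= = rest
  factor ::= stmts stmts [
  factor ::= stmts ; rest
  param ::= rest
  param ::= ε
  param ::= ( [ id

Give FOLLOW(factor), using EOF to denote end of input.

In rest ::= factor factor =: add FIRST(factor =) = { ;, =, [ }.
In rest ::= factor factor =: add FIRST(=) = { = }.
Union: FOLLOW(factor) = { ;, =, [ }.

{ ;, =, [ }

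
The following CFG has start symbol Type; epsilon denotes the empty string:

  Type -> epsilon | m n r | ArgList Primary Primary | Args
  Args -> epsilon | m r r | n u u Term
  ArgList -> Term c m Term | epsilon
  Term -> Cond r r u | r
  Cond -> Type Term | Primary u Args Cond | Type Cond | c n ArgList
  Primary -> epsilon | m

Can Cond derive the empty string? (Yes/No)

Nullable nonterminals: ArgList, Args, Primary, Type.
No production of Cond has an RHS whose symbols are all nullable, so Cond is not nullable.

No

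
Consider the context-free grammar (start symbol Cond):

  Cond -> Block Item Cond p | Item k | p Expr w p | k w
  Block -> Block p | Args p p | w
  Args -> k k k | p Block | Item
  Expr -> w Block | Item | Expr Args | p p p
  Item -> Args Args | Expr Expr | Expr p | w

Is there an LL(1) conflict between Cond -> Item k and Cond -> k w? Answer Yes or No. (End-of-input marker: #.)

Yes

FIRST(Item k) = { k, p, w } and FIRST(k w) = { k }.
Both contain k, so the two alternatives are not disjoint — LL(1) conflict.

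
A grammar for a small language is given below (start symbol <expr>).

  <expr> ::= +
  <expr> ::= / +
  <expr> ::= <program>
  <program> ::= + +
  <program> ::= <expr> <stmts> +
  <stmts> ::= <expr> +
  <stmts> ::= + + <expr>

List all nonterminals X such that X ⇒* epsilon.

{ } (none)

No nonterminal has an empty production or an RHS whose symbols are all nullable.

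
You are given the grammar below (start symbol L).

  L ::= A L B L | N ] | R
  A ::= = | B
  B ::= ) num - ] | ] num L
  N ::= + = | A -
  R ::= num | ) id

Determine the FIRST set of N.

N ::= + = contributes {+}.
From N ::= A -: add FIRST(A) = { ), =, ] }.
Union: FIRST(N) = { ), +, =, ] }.

{ ), +, =, ] }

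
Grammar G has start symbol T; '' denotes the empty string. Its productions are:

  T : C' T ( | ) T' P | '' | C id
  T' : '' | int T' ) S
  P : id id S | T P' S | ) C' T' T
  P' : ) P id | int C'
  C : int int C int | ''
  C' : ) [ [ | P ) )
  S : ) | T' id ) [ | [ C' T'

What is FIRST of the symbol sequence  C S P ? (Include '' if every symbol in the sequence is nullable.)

Add FIRST(C)\{''} = { int }; C is nullable, continue.
Add FIRST(S) = { ), [, id, int }; S is not nullable, stop.

{ ), [, id, int }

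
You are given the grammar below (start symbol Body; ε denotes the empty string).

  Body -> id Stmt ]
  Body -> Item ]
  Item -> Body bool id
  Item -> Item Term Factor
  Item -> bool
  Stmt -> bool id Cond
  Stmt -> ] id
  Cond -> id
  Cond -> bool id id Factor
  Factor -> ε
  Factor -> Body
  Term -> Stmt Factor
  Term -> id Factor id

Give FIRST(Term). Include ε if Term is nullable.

{ ], bool, id }

From Term -> Stmt Factor: add FIRST(Stmt) = { ], bool }.
Term -> id Factor id contributes {id}.
Union: FIRST(Term) = { ], bool, id }.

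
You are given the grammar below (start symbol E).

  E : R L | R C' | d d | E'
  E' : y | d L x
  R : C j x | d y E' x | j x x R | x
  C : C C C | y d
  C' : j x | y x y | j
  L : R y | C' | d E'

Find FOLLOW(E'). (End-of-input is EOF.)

In E : E': E' is at the end, add FOLLOW(E) = { EOF }.
In R : d y E' x: add FIRST(x) = { x }.
In L : d E': E' is at the end, add FOLLOW(L) = { EOF, x }.
Union: FOLLOW(E') = { EOF, x }.

{ EOF, x }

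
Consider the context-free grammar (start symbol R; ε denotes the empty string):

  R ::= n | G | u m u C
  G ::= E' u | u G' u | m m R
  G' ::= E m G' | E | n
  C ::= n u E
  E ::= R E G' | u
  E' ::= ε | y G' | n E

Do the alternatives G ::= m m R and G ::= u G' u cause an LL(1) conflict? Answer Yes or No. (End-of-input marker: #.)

FIRST(m m R) = { m } and FIRST(u G' u) = { u }.
The FIRST sets are disjoint and neither alternative is nullable — no conflict.

No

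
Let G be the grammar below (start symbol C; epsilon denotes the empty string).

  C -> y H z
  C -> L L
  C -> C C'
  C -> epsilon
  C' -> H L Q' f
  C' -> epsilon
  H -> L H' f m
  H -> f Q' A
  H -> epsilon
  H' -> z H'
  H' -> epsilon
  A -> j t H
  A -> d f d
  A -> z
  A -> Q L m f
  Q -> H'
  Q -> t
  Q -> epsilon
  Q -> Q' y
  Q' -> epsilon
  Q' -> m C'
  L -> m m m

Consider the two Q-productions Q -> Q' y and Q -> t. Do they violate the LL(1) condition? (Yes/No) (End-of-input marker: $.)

FIRST(Q' y) = { m, y } and FIRST(t) = { t }.
The FIRST sets are disjoint and neither alternative is nullable — no conflict.

No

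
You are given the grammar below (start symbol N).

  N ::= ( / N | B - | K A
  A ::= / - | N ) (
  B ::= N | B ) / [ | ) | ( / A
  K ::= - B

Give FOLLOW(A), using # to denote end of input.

In N ::= K A: A is at the end, add FOLLOW(N) = { #, (, ), -, / }.
In B ::= ( / A: A is at the end, add FOLLOW(B) = { (, ), -, / }.
Union: FOLLOW(A) = { #, (, ), -, / }.

{ #, (, ), -, / }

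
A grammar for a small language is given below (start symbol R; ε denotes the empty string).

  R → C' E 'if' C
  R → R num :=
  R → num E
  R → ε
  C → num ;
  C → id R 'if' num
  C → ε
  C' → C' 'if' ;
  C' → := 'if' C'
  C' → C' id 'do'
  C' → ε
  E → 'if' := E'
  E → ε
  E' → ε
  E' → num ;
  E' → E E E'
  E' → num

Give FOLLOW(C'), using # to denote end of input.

{ 'if', id }

In R → C' E 'if' C: add FIRST(E 'if' C) = { 'if' }.
In C' → C' 'if' ;: add FIRST('if' ;) = { 'if' }.
In C' → := 'if' C': C' is at the end, add FOLLOW(C') = { 'if', id }.
In C' → C' id 'do': add FIRST(id 'do') = { id }.
Union: FOLLOW(C') = { 'if', id }.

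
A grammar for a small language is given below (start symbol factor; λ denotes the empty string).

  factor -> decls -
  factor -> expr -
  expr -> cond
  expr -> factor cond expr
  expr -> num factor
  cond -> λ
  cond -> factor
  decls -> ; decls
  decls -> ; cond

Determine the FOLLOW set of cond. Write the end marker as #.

In expr -> cond: cond is at the end, add FOLLOW(expr) = { - }.
In expr -> factor cond expr: add FIRST(expr)\{λ} = { -, ;, num }.
  Since expr is nullable, also add FOLLOW(expr) = { - }.
In decls -> ; cond: cond is at the end, add FOLLOW(decls) = { - }.
Union: FOLLOW(cond) = { -, ;, num }.

{ -, ;, num }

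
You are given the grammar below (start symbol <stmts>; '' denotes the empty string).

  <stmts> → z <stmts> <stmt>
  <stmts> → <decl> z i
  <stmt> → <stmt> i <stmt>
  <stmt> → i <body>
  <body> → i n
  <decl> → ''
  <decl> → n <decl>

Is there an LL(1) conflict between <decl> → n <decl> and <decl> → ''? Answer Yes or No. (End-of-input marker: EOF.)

No

FIRST(n <decl>) = { n } and FIRST('') = { '' }.
The second is nullable but FOLLOW(<decl>) = { z } is disjoint from FIRST of the first.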